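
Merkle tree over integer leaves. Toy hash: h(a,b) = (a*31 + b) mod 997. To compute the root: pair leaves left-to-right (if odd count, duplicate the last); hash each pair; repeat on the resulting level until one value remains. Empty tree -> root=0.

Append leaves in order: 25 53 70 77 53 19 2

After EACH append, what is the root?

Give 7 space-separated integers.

Answer: 25 828 989 996 403 312 708

Derivation:
After append 25 (leaves=[25]):
  L0: [25]
  root=25
After append 53 (leaves=[25, 53]):
  L0: [25, 53]
  L1: h(25,53)=(25*31+53)%997=828 -> [828]
  root=828
After append 70 (leaves=[25, 53, 70]):
  L0: [25, 53, 70]
  L1: h(25,53)=(25*31+53)%997=828 h(70,70)=(70*31+70)%997=246 -> [828, 246]
  L2: h(828,246)=(828*31+246)%997=989 -> [989]
  root=989
After append 77 (leaves=[25, 53, 70, 77]):
  L0: [25, 53, 70, 77]
  L1: h(25,53)=(25*31+53)%997=828 h(70,77)=(70*31+77)%997=253 -> [828, 253]
  L2: h(828,253)=(828*31+253)%997=996 -> [996]
  root=996
After append 53 (leaves=[25, 53, 70, 77, 53]):
  L0: [25, 53, 70, 77, 53]
  L1: h(25,53)=(25*31+53)%997=828 h(70,77)=(70*31+77)%997=253 h(53,53)=(53*31+53)%997=699 -> [828, 253, 699]
  L2: h(828,253)=(828*31+253)%997=996 h(699,699)=(699*31+699)%997=434 -> [996, 434]
  L3: h(996,434)=(996*31+434)%997=403 -> [403]
  root=403
After append 19 (leaves=[25, 53, 70, 77, 53, 19]):
  L0: [25, 53, 70, 77, 53, 19]
  L1: h(25,53)=(25*31+53)%997=828 h(70,77)=(70*31+77)%997=253 h(53,19)=(53*31+19)%997=665 -> [828, 253, 665]
  L2: h(828,253)=(828*31+253)%997=996 h(665,665)=(665*31+665)%997=343 -> [996, 343]
  L3: h(996,343)=(996*31+343)%997=312 -> [312]
  root=312
After append 2 (leaves=[25, 53, 70, 77, 53, 19, 2]):
  L0: [25, 53, 70, 77, 53, 19, 2]
  L1: h(25,53)=(25*31+53)%997=828 h(70,77)=(70*31+77)%997=253 h(53,19)=(53*31+19)%997=665 h(2,2)=(2*31+2)%997=64 -> [828, 253, 665, 64]
  L2: h(828,253)=(828*31+253)%997=996 h(665,64)=(665*31+64)%997=739 -> [996, 739]
  L3: h(996,739)=(996*31+739)%997=708 -> [708]
  root=708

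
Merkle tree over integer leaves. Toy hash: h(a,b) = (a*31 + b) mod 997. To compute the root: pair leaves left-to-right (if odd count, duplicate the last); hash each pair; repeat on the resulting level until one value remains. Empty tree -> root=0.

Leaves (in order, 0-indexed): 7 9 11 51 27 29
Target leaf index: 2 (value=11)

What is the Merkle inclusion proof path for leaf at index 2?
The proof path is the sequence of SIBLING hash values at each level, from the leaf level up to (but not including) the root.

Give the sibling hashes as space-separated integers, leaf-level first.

Answer: 51 226 793

Derivation:
L0 (leaves): [7, 9, 11, 51, 27, 29], target index=2
L1: h(7,9)=(7*31+9)%997=226 [pair 0] h(11,51)=(11*31+51)%997=392 [pair 1] h(27,29)=(27*31+29)%997=866 [pair 2] -> [226, 392, 866]
  Sibling for proof at L0: 51
L2: h(226,392)=(226*31+392)%997=419 [pair 0] h(866,866)=(866*31+866)%997=793 [pair 1] -> [419, 793]
  Sibling for proof at L1: 226
L3: h(419,793)=(419*31+793)%997=821 [pair 0] -> [821]
  Sibling for proof at L2: 793
Root: 821
Proof path (sibling hashes from leaf to root): [51, 226, 793]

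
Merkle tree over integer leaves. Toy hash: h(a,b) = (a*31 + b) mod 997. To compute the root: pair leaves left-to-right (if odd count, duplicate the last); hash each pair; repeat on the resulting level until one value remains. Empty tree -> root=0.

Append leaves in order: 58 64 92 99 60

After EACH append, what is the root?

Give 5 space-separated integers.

After append 58 (leaves=[58]):
  L0: [58]
  root=58
After append 64 (leaves=[58, 64]):
  L0: [58, 64]
  L1: h(58,64)=(58*31+64)%997=865 -> [865]
  root=865
After append 92 (leaves=[58, 64, 92]):
  L0: [58, 64, 92]
  L1: h(58,64)=(58*31+64)%997=865 h(92,92)=(92*31+92)%997=950 -> [865, 950]
  L2: h(865,950)=(865*31+950)%997=846 -> [846]
  root=846
After append 99 (leaves=[58, 64, 92, 99]):
  L0: [58, 64, 92, 99]
  L1: h(58,64)=(58*31+64)%997=865 h(92,99)=(92*31+99)%997=957 -> [865, 957]
  L2: h(865,957)=(865*31+957)%997=853 -> [853]
  root=853
After append 60 (leaves=[58, 64, 92, 99, 60]):
  L0: [58, 64, 92, 99, 60]
  L1: h(58,64)=(58*31+64)%997=865 h(92,99)=(92*31+99)%997=957 h(60,60)=(60*31+60)%997=923 -> [865, 957, 923]
  L2: h(865,957)=(865*31+957)%997=853 h(923,923)=(923*31+923)%997=623 -> [853, 623]
  L3: h(853,623)=(853*31+623)%997=147 -> [147]
  root=147

Answer: 58 865 846 853 147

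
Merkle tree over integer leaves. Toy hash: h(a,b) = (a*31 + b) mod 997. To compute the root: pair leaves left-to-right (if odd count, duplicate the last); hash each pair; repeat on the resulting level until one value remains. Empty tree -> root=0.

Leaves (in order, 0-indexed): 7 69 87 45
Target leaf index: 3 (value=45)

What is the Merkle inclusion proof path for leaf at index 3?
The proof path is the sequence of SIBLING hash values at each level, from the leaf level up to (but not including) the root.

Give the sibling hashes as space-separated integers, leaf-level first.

Answer: 87 286

Derivation:
L0 (leaves): [7, 69, 87, 45], target index=3
L1: h(7,69)=(7*31+69)%997=286 [pair 0] h(87,45)=(87*31+45)%997=748 [pair 1] -> [286, 748]
  Sibling for proof at L0: 87
L2: h(286,748)=(286*31+748)%997=641 [pair 0] -> [641]
  Sibling for proof at L1: 286
Root: 641
Proof path (sibling hashes from leaf to root): [87, 286]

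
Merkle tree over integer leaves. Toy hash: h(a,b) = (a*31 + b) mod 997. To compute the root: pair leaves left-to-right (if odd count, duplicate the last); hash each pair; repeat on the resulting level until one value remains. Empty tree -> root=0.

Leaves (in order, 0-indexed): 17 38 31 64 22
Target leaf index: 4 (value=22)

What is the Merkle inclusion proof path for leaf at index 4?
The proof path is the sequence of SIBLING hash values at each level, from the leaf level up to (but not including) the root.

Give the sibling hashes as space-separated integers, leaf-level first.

Answer: 22 704 594

Derivation:
L0 (leaves): [17, 38, 31, 64, 22], target index=4
L1: h(17,38)=(17*31+38)%997=565 [pair 0] h(31,64)=(31*31+64)%997=28 [pair 1] h(22,22)=(22*31+22)%997=704 [pair 2] -> [565, 28, 704]
  Sibling for proof at L0: 22
L2: h(565,28)=(565*31+28)%997=594 [pair 0] h(704,704)=(704*31+704)%997=594 [pair 1] -> [594, 594]
  Sibling for proof at L1: 704
L3: h(594,594)=(594*31+594)%997=65 [pair 0] -> [65]
  Sibling for proof at L2: 594
Root: 65
Proof path (sibling hashes from leaf to root): [22, 704, 594]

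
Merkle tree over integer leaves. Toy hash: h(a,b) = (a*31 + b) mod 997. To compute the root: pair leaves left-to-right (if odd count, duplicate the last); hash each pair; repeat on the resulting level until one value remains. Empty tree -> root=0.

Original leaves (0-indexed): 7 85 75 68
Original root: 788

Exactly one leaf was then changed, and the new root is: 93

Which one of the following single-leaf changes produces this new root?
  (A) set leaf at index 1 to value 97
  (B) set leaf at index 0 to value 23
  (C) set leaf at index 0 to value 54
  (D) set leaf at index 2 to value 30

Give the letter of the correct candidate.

Original leaves: [7, 85, 75, 68]
Target new root: 93
Try each candidate change and compute the resulting root:
Candidate A: set leaf[1] = 97 -> leaves = [7, 97, 75, 68]
  L0: [7, 97, 75, 68]
  L1: h(7,97)=(7*31+97)%997=314 h(75,68)=(75*31+68)%997=399 -> [314, 399]
  L2: h(314,399)=(314*31+399)%997=163 -> [163]
  root = 163 != target 93
Candidate B: set leaf[0] = 23 -> leaves = [23, 85, 75, 68]
  L0: [23, 85, 75, 68]
  L1: h(23,85)=(23*31+85)%997=798 h(75,68)=(75*31+68)%997=399 -> [798, 399]
  L2: h(798,399)=(798*31+399)%997=212 -> [212]
  root = 212 != target 93
Candidate C: set leaf[0] = 54 -> leaves = [54, 85, 75, 68]
  L0: [54, 85, 75, 68]
  L1: h(54,85)=(54*31+85)%997=762 h(75,68)=(75*31+68)%997=399 -> [762, 399]
  L2: h(762,399)=(762*31+399)%997=93 -> [93]
  root = 93 == target 93  ** MATCH **
Candidate D: set leaf[2] = 30 -> leaves = [7, 85, 30, 68]
  L0: [7, 85, 30, 68]
  L1: h(7,85)=(7*31+85)%997=302 h(30,68)=(30*31+68)%997=1 -> [302, 1]
  L2: h(302,1)=(302*31+1)%997=390 -> [390]
  root = 390 != target 93
Candidate C produces the target root.

Answer: C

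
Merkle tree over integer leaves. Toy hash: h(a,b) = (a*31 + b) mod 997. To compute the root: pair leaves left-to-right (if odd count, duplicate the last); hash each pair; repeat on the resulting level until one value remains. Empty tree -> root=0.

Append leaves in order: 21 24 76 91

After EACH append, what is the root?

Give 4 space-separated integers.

Answer: 21 675 426 441

Derivation:
After append 21 (leaves=[21]):
  L0: [21]
  root=21
After append 24 (leaves=[21, 24]):
  L0: [21, 24]
  L1: h(21,24)=(21*31+24)%997=675 -> [675]
  root=675
After append 76 (leaves=[21, 24, 76]):
  L0: [21, 24, 76]
  L1: h(21,24)=(21*31+24)%997=675 h(76,76)=(76*31+76)%997=438 -> [675, 438]
  L2: h(675,438)=(675*31+438)%997=426 -> [426]
  root=426
After append 91 (leaves=[21, 24, 76, 91]):
  L0: [21, 24, 76, 91]
  L1: h(21,24)=(21*31+24)%997=675 h(76,91)=(76*31+91)%997=453 -> [675, 453]
  L2: h(675,453)=(675*31+453)%997=441 -> [441]
  root=441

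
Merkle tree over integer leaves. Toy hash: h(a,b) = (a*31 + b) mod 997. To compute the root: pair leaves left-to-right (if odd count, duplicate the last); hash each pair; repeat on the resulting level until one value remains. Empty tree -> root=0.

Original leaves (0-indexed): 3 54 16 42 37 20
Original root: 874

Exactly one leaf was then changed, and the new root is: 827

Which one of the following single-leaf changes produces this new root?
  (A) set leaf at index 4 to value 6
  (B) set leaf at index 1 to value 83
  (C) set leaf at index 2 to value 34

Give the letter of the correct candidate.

Answer: B

Derivation:
Original leaves: [3, 54, 16, 42, 37, 20]
Target new root: 827
Try each candidate change and compute the resulting root:
Candidate A: set leaf[4] = 6 -> leaves = [3, 54, 16, 42, 6, 20]
  L0: [3, 54, 16, 42, 6, 20]
  L1: h(3,54)=(3*31+54)%997=147 h(16,42)=(16*31+42)%997=538 h(6,20)=(6*31+20)%997=206 -> [147, 538, 206]
  L2: h(147,538)=(147*31+538)%997=110 h(206,206)=(206*31+206)%997=610 -> [110, 610]
  L3: h(110,610)=(110*31+610)%997=32 -> [32]
  root = 32 != target 827
Candidate B: set leaf[1] = 83 -> leaves = [3, 83, 16, 42, 37, 20]
  L0: [3, 83, 16, 42, 37, 20]
  L1: h(3,83)=(3*31+83)%997=176 h(16,42)=(16*31+42)%997=538 h(37,20)=(37*31+20)%997=170 -> [176, 538, 170]
  L2: h(176,538)=(176*31+538)%997=12 h(170,170)=(170*31+170)%997=455 -> [12, 455]
  L3: h(12,455)=(12*31+455)%997=827 -> [827]
  root = 827 == target 827  ** MATCH **
Candidate C: set leaf[2] = 34 -> leaves = [3, 54, 34, 42, 37, 20]
  L0: [3, 54, 34, 42, 37, 20]
  L1: h(3,54)=(3*31+54)%997=147 h(34,42)=(34*31+42)%997=99 h(37,20)=(37*31+20)%997=170 -> [147, 99, 170]
  L2: h(147,99)=(147*31+99)%997=668 h(170,170)=(170*31+170)%997=455 -> [668, 455]
  L3: h(668,455)=(668*31+455)%997=226 -> [226]
  root = 226 != target 827
Candidate B produces the target root.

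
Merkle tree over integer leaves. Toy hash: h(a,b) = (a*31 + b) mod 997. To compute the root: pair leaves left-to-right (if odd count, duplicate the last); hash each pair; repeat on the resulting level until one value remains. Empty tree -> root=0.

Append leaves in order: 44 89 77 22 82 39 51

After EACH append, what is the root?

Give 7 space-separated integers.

After append 44 (leaves=[44]):
  L0: [44]
  root=44
After append 89 (leaves=[44, 89]):
  L0: [44, 89]
  L1: h(44,89)=(44*31+89)%997=456 -> [456]
  root=456
After append 77 (leaves=[44, 89, 77]):
  L0: [44, 89, 77]
  L1: h(44,89)=(44*31+89)%997=456 h(77,77)=(77*31+77)%997=470 -> [456, 470]
  L2: h(456,470)=(456*31+470)%997=648 -> [648]
  root=648
After append 22 (leaves=[44, 89, 77, 22]):
  L0: [44, 89, 77, 22]
  L1: h(44,89)=(44*31+89)%997=456 h(77,22)=(77*31+22)%997=415 -> [456, 415]
  L2: h(456,415)=(456*31+415)%997=593 -> [593]
  root=593
After append 82 (leaves=[44, 89, 77, 22, 82]):
  L0: [44, 89, 77, 22, 82]
  L1: h(44,89)=(44*31+89)%997=456 h(77,22)=(77*31+22)%997=415 h(82,82)=(82*31+82)%997=630 -> [456, 415, 630]
  L2: h(456,415)=(456*31+415)%997=593 h(630,630)=(630*31+630)%997=220 -> [593, 220]
  L3: h(593,220)=(593*31+220)%997=657 -> [657]
  root=657
After append 39 (leaves=[44, 89, 77, 22, 82, 39]):
  L0: [44, 89, 77, 22, 82, 39]
  L1: h(44,89)=(44*31+89)%997=456 h(77,22)=(77*31+22)%997=415 h(82,39)=(82*31+39)%997=587 -> [456, 415, 587]
  L2: h(456,415)=(456*31+415)%997=593 h(587,587)=(587*31+587)%997=838 -> [593, 838]
  L3: h(593,838)=(593*31+838)%997=278 -> [278]
  root=278
After append 51 (leaves=[44, 89, 77, 22, 82, 39, 51]):
  L0: [44, 89, 77, 22, 82, 39, 51]
  L1: h(44,89)=(44*31+89)%997=456 h(77,22)=(77*31+22)%997=415 h(82,39)=(82*31+39)%997=587 h(51,51)=(51*31+51)%997=635 -> [456, 415, 587, 635]
  L2: h(456,415)=(456*31+415)%997=593 h(587,635)=(587*31+635)%997=886 -> [593, 886]
  L3: h(593,886)=(593*31+886)%997=326 -> [326]
  root=326

Answer: 44 456 648 593 657 278 326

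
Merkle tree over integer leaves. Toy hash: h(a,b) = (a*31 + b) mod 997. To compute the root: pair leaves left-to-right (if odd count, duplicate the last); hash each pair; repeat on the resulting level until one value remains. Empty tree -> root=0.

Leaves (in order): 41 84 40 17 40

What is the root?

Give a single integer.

L0: [41, 84, 40, 17, 40]
L1: h(41,84)=(41*31+84)%997=358 h(40,17)=(40*31+17)%997=260 h(40,40)=(40*31+40)%997=283 -> [358, 260, 283]
L2: h(358,260)=(358*31+260)%997=391 h(283,283)=(283*31+283)%997=83 -> [391, 83]
L3: h(391,83)=(391*31+83)%997=240 -> [240]

Answer: 240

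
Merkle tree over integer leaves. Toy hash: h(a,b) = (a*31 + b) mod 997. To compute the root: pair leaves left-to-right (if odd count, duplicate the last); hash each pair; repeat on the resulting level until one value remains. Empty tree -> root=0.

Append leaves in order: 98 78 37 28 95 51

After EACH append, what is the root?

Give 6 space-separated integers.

Answer: 98 125 74 65 592 181

Derivation:
After append 98 (leaves=[98]):
  L0: [98]
  root=98
After append 78 (leaves=[98, 78]):
  L0: [98, 78]
  L1: h(98,78)=(98*31+78)%997=125 -> [125]
  root=125
After append 37 (leaves=[98, 78, 37]):
  L0: [98, 78, 37]
  L1: h(98,78)=(98*31+78)%997=125 h(37,37)=(37*31+37)%997=187 -> [125, 187]
  L2: h(125,187)=(125*31+187)%997=74 -> [74]
  root=74
After append 28 (leaves=[98, 78, 37, 28]):
  L0: [98, 78, 37, 28]
  L1: h(98,78)=(98*31+78)%997=125 h(37,28)=(37*31+28)%997=178 -> [125, 178]
  L2: h(125,178)=(125*31+178)%997=65 -> [65]
  root=65
After append 95 (leaves=[98, 78, 37, 28, 95]):
  L0: [98, 78, 37, 28, 95]
  L1: h(98,78)=(98*31+78)%997=125 h(37,28)=(37*31+28)%997=178 h(95,95)=(95*31+95)%997=49 -> [125, 178, 49]
  L2: h(125,178)=(125*31+178)%997=65 h(49,49)=(49*31+49)%997=571 -> [65, 571]
  L3: h(65,571)=(65*31+571)%997=592 -> [592]
  root=592
After append 51 (leaves=[98, 78, 37, 28, 95, 51]):
  L0: [98, 78, 37, 28, 95, 51]
  L1: h(98,78)=(98*31+78)%997=125 h(37,28)=(37*31+28)%997=178 h(95,51)=(95*31+51)%997=5 -> [125, 178, 5]
  L2: h(125,178)=(125*31+178)%997=65 h(5,5)=(5*31+5)%997=160 -> [65, 160]
  L3: h(65,160)=(65*31+160)%997=181 -> [181]
  root=181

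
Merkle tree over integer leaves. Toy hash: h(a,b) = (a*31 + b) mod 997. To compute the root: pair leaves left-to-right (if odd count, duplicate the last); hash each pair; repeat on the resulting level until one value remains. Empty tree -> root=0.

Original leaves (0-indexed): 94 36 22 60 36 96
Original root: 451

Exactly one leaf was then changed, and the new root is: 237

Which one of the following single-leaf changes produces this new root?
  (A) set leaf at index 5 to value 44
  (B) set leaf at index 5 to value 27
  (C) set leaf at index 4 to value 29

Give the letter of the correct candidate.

Answer: B

Derivation:
Original leaves: [94, 36, 22, 60, 36, 96]
Target new root: 237
Try each candidate change and compute the resulting root:
Candidate A: set leaf[5] = 44 -> leaves = [94, 36, 22, 60, 36, 44]
  L0: [94, 36, 22, 60, 36, 44]
  L1: h(94,36)=(94*31+36)%997=956 h(22,60)=(22*31+60)%997=742 h(36,44)=(36*31+44)%997=163 -> [956, 742, 163]
  L2: h(956,742)=(956*31+742)%997=468 h(163,163)=(163*31+163)%997=231 -> [468, 231]
  L3: h(468,231)=(468*31+231)%997=781 -> [781]
  root = 781 != target 237
Candidate B: set leaf[5] = 27 -> leaves = [94, 36, 22, 60, 36, 27]
  L0: [94, 36, 22, 60, 36, 27]
  L1: h(94,36)=(94*31+36)%997=956 h(22,60)=(22*31+60)%997=742 h(36,27)=(36*31+27)%997=146 -> [956, 742, 146]
  L2: h(956,742)=(956*31+742)%997=468 h(146,146)=(146*31+146)%997=684 -> [468, 684]
  L3: h(468,684)=(468*31+684)%997=237 -> [237]
  root = 237 == target 237  ** MATCH **
Candidate C: set leaf[4] = 29 -> leaves = [94, 36, 22, 60, 29, 96]
  L0: [94, 36, 22, 60, 29, 96]
  L1: h(94,36)=(94*31+36)%997=956 h(22,60)=(22*31+60)%997=742 h(29,96)=(29*31+96)%997=995 -> [956, 742, 995]
  L2: h(956,742)=(956*31+742)%997=468 h(995,995)=(995*31+995)%997=933 -> [468, 933]
  L3: h(468,933)=(468*31+933)%997=486 -> [486]
  root = 486 != target 237
Candidate B produces the target root.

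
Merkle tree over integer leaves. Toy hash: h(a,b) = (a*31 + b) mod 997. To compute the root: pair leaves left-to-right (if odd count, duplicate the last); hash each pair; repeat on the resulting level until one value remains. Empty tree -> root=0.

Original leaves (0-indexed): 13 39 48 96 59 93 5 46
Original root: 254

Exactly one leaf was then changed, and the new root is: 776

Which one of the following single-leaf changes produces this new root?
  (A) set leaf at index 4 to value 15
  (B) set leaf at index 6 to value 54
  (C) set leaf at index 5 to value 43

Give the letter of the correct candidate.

Original leaves: [13, 39, 48, 96, 59, 93, 5, 46]
Target new root: 776
Try each candidate change and compute the resulting root:
Candidate A: set leaf[4] = 15 -> leaves = [13, 39, 48, 96, 15, 93, 5, 46]
  L0: [13, 39, 48, 96, 15, 93, 5, 46]
  L1: h(13,39)=(13*31+39)%997=442 h(48,96)=(48*31+96)%997=587 h(15,93)=(15*31+93)%997=558 h(5,46)=(5*31+46)%997=201 -> [442, 587, 558, 201]
  L2: h(442,587)=(442*31+587)%997=331 h(558,201)=(558*31+201)%997=550 -> [331, 550]
  L3: h(331,550)=(331*31+550)%997=841 -> [841]
  root = 841 != target 776
Candidate B: set leaf[6] = 54 -> leaves = [13, 39, 48, 96, 59, 93, 54, 46]
  L0: [13, 39, 48, 96, 59, 93, 54, 46]
  L1: h(13,39)=(13*31+39)%997=442 h(48,96)=(48*31+96)%997=587 h(59,93)=(59*31+93)%997=925 h(54,46)=(54*31+46)%997=723 -> [442, 587, 925, 723]
  L2: h(442,587)=(442*31+587)%997=331 h(925,723)=(925*31+723)%997=485 -> [331, 485]
  L3: h(331,485)=(331*31+485)%997=776 -> [776]
  root = 776 == target 776  ** MATCH **
Candidate C: set leaf[5] = 43 -> leaves = [13, 39, 48, 96, 59, 43, 5, 46]
  L0: [13, 39, 48, 96, 59, 43, 5, 46]
  L1: h(13,39)=(13*31+39)%997=442 h(48,96)=(48*31+96)%997=587 h(59,43)=(59*31+43)%997=875 h(5,46)=(5*31+46)%997=201 -> [442, 587, 875, 201]
  L2: h(442,587)=(442*31+587)%997=331 h(875,201)=(875*31+201)%997=407 -> [331, 407]
  L3: h(331,407)=(331*31+407)%997=698 -> [698]
  root = 698 != target 776
Candidate B produces the target root.

Answer: B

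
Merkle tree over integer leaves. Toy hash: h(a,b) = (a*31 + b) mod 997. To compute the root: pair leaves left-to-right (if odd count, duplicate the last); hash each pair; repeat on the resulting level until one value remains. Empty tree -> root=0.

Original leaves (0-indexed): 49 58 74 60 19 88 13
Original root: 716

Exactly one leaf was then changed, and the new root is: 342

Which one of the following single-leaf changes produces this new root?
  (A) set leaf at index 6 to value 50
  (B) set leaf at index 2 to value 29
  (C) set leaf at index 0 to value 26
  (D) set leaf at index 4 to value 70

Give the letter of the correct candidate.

Original leaves: [49, 58, 74, 60, 19, 88, 13]
Target new root: 342
Try each candidate change and compute the resulting root:
Candidate A: set leaf[6] = 50 -> leaves = [49, 58, 74, 60, 19, 88, 50]
  L0: [49, 58, 74, 60, 19, 88, 50]
  L1: h(49,58)=(49*31+58)%997=580 h(74,60)=(74*31+60)%997=360 h(19,88)=(19*31+88)%997=677 h(50,50)=(50*31+50)%997=603 -> [580, 360, 677, 603]
  L2: h(580,360)=(580*31+360)%997=394 h(677,603)=(677*31+603)%997=653 -> [394, 653]
  L3: h(394,653)=(394*31+653)%997=903 -> [903]
  root = 903 != target 342
Candidate B: set leaf[2] = 29 -> leaves = [49, 58, 29, 60, 19, 88, 13]
  L0: [49, 58, 29, 60, 19, 88, 13]
  L1: h(49,58)=(49*31+58)%997=580 h(29,60)=(29*31+60)%997=959 h(19,88)=(19*31+88)%997=677 h(13,13)=(13*31+13)%997=416 -> [580, 959, 677, 416]
  L2: h(580,959)=(580*31+959)%997=993 h(677,416)=(677*31+416)%997=466 -> [993, 466]
  L3: h(993,466)=(993*31+466)%997=342 -> [342]
  root = 342 == target 342  ** MATCH **
Candidate C: set leaf[0] = 26 -> leaves = [26, 58, 74, 60, 19, 88, 13]
  L0: [26, 58, 74, 60, 19, 88, 13]
  L1: h(26,58)=(26*31+58)%997=864 h(74,60)=(74*31+60)%997=360 h(19,88)=(19*31+88)%997=677 h(13,13)=(13*31+13)%997=416 -> [864, 360, 677, 416]
  L2: h(864,360)=(864*31+360)%997=225 h(677,416)=(677*31+416)%997=466 -> [225, 466]
  L3: h(225,466)=(225*31+466)%997=462 -> [462]
  root = 462 != target 342
Candidate D: set leaf[4] = 70 -> leaves = [49, 58, 74, 60, 70, 88, 13]
  L0: [49, 58, 74, 60, 70, 88, 13]
  L1: h(49,58)=(49*31+58)%997=580 h(74,60)=(74*31+60)%997=360 h(70,88)=(70*31+88)%997=264 h(13,13)=(13*31+13)%997=416 -> [580, 360, 264, 416]
  L2: h(580,360)=(580*31+360)%997=394 h(264,416)=(264*31+416)%997=624 -> [394, 624]
  L3: h(394,624)=(394*31+624)%997=874 -> [874]
  root = 874 != target 342
Candidate B produces the target root.

Answer: B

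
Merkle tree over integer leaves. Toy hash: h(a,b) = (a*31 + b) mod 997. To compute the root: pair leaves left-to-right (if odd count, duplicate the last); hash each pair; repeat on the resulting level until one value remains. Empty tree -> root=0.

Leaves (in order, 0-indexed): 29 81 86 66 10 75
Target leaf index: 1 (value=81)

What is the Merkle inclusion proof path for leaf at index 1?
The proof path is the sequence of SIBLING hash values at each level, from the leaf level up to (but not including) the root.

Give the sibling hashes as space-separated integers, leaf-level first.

L0 (leaves): [29, 81, 86, 66, 10, 75], target index=1
L1: h(29,81)=(29*31+81)%997=980 [pair 0] h(86,66)=(86*31+66)%997=738 [pair 1] h(10,75)=(10*31+75)%997=385 [pair 2] -> [980, 738, 385]
  Sibling for proof at L0: 29
L2: h(980,738)=(980*31+738)%997=211 [pair 0] h(385,385)=(385*31+385)%997=356 [pair 1] -> [211, 356]
  Sibling for proof at L1: 738
L3: h(211,356)=(211*31+356)%997=915 [pair 0] -> [915]
  Sibling for proof at L2: 356
Root: 915
Proof path (sibling hashes from leaf to root): [29, 738, 356]

Answer: 29 738 356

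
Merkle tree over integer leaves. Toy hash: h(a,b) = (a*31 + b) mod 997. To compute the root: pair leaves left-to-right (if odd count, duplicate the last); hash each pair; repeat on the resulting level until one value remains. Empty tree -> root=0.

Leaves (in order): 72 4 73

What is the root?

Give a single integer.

Answer: 865

Derivation:
L0: [72, 4, 73]
L1: h(72,4)=(72*31+4)%997=242 h(73,73)=(73*31+73)%997=342 -> [242, 342]
L2: h(242,342)=(242*31+342)%997=865 -> [865]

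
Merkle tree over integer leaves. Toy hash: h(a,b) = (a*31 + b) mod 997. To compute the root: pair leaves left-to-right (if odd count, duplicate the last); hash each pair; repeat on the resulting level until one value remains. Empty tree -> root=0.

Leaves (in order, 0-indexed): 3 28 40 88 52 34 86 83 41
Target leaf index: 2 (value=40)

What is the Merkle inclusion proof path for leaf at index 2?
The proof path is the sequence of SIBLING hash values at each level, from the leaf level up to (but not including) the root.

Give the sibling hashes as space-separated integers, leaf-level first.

L0 (leaves): [3, 28, 40, 88, 52, 34, 86, 83, 41], target index=2
L1: h(3,28)=(3*31+28)%997=121 [pair 0] h(40,88)=(40*31+88)%997=331 [pair 1] h(52,34)=(52*31+34)%997=649 [pair 2] h(86,83)=(86*31+83)%997=755 [pair 3] h(41,41)=(41*31+41)%997=315 [pair 4] -> [121, 331, 649, 755, 315]
  Sibling for proof at L0: 88
L2: h(121,331)=(121*31+331)%997=94 [pair 0] h(649,755)=(649*31+755)%997=934 [pair 1] h(315,315)=(315*31+315)%997=110 [pair 2] -> [94, 934, 110]
  Sibling for proof at L1: 121
L3: h(94,934)=(94*31+934)%997=857 [pair 0] h(110,110)=(110*31+110)%997=529 [pair 1] -> [857, 529]
  Sibling for proof at L2: 934
L4: h(857,529)=(857*31+529)%997=177 [pair 0] -> [177]
  Sibling for proof at L3: 529
Root: 177
Proof path (sibling hashes from leaf to root): [88, 121, 934, 529]

Answer: 88 121 934 529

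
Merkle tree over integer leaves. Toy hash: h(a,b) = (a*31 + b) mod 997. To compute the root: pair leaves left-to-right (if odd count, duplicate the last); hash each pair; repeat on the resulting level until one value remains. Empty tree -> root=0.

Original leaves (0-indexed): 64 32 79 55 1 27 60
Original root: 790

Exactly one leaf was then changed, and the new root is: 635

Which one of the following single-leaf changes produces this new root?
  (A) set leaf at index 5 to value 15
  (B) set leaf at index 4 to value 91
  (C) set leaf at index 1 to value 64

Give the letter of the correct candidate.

Original leaves: [64, 32, 79, 55, 1, 27, 60]
Target new root: 635
Try each candidate change and compute the resulting root:
Candidate A: set leaf[5] = 15 -> leaves = [64, 32, 79, 55, 1, 15, 60]
  L0: [64, 32, 79, 55, 1, 15, 60]
  L1: h(64,32)=(64*31+32)%997=22 h(79,55)=(79*31+55)%997=510 h(1,15)=(1*31+15)%997=46 h(60,60)=(60*31+60)%997=923 -> [22, 510, 46, 923]
  L2: h(22,510)=(22*31+510)%997=195 h(46,923)=(46*31+923)%997=355 -> [195, 355]
  L3: h(195,355)=(195*31+355)%997=418 -> [418]
  root = 418 != target 635
Candidate B: set leaf[4] = 91 -> leaves = [64, 32, 79, 55, 91, 27, 60]
  L0: [64, 32, 79, 55, 91, 27, 60]
  L1: h(64,32)=(64*31+32)%997=22 h(79,55)=(79*31+55)%997=510 h(91,27)=(91*31+27)%997=854 h(60,60)=(60*31+60)%997=923 -> [22, 510, 854, 923]
  L2: h(22,510)=(22*31+510)%997=195 h(854,923)=(854*31+923)%997=478 -> [195, 478]
  L3: h(195,478)=(195*31+478)%997=541 -> [541]
  root = 541 != target 635
Candidate C: set leaf[1] = 64 -> leaves = [64, 64, 79, 55, 1, 27, 60]
  L0: [64, 64, 79, 55, 1, 27, 60]
  L1: h(64,64)=(64*31+64)%997=54 h(79,55)=(79*31+55)%997=510 h(1,27)=(1*31+27)%997=58 h(60,60)=(60*31+60)%997=923 -> [54, 510, 58, 923]
  L2: h(54,510)=(54*31+510)%997=190 h(58,923)=(58*31+923)%997=727 -> [190, 727]
  L3: h(190,727)=(190*31+727)%997=635 -> [635]
  root = 635 == target 635  ** MATCH **
Candidate C produces the target root.

Answer: C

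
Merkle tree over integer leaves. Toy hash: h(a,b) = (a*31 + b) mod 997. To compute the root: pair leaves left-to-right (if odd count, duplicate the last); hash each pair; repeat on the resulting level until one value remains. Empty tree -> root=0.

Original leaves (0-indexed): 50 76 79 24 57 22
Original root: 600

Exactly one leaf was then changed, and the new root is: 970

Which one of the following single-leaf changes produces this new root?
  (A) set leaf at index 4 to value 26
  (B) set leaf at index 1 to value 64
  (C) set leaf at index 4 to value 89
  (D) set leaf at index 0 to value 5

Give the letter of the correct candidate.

Answer: D

Derivation:
Original leaves: [50, 76, 79, 24, 57, 22]
Target new root: 970
Try each candidate change and compute the resulting root:
Candidate A: set leaf[4] = 26 -> leaves = [50, 76, 79, 24, 26, 22]
  L0: [50, 76, 79, 24, 26, 22]
  L1: h(50,76)=(50*31+76)%997=629 h(79,24)=(79*31+24)%997=479 h(26,22)=(26*31+22)%997=828 -> [629, 479, 828]
  L2: h(629,479)=(629*31+479)%997=38 h(828,828)=(828*31+828)%997=574 -> [38, 574]
  L3: h(38,574)=(38*31+574)%997=755 -> [755]
  root = 755 != target 970
Candidate B: set leaf[1] = 64 -> leaves = [50, 64, 79, 24, 57, 22]
  L0: [50, 64, 79, 24, 57, 22]
  L1: h(50,64)=(50*31+64)%997=617 h(79,24)=(79*31+24)%997=479 h(57,22)=(57*31+22)%997=792 -> [617, 479, 792]
  L2: h(617,479)=(617*31+479)%997=663 h(792,792)=(792*31+792)%997=419 -> [663, 419]
  L3: h(663,419)=(663*31+419)%997=35 -> [35]
  root = 35 != target 970
Candidate C: set leaf[4] = 89 -> leaves = [50, 76, 79, 24, 89, 22]
  L0: [50, 76, 79, 24, 89, 22]
  L1: h(50,76)=(50*31+76)%997=629 h(79,24)=(79*31+24)%997=479 h(89,22)=(89*31+22)%997=787 -> [629, 479, 787]
  L2: h(629,479)=(629*31+479)%997=38 h(787,787)=(787*31+787)%997=259 -> [38, 259]
  L3: h(38,259)=(38*31+259)%997=440 -> [440]
  root = 440 != target 970
Candidate D: set leaf[0] = 5 -> leaves = [5, 76, 79, 24, 57, 22]
  L0: [5, 76, 79, 24, 57, 22]
  L1: h(5,76)=(5*31+76)%997=231 h(79,24)=(79*31+24)%997=479 h(57,22)=(57*31+22)%997=792 -> [231, 479, 792]
  L2: h(231,479)=(231*31+479)%997=661 h(792,792)=(792*31+792)%997=419 -> [661, 419]
  L3: h(661,419)=(661*31+419)%997=970 -> [970]
  root = 970 == target 970  ** MATCH **
Candidate D produces the target root.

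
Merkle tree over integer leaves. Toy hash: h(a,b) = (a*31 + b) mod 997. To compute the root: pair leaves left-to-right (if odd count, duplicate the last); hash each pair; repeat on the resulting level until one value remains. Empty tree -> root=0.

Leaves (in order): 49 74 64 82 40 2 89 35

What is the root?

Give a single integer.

Answer: 138

Derivation:
L0: [49, 74, 64, 82, 40, 2, 89, 35]
L1: h(49,74)=(49*31+74)%997=596 h(64,82)=(64*31+82)%997=72 h(40,2)=(40*31+2)%997=245 h(89,35)=(89*31+35)%997=800 -> [596, 72, 245, 800]
L2: h(596,72)=(596*31+72)%997=602 h(245,800)=(245*31+800)%997=419 -> [602, 419]
L3: h(602,419)=(602*31+419)%997=138 -> [138]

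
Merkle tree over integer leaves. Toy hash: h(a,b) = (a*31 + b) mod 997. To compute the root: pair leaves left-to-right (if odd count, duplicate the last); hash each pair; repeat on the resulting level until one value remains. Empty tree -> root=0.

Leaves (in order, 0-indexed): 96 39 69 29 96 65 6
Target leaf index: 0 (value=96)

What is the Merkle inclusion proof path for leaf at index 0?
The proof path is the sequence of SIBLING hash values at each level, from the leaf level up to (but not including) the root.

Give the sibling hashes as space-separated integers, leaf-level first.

Answer: 39 174 745

Derivation:
L0 (leaves): [96, 39, 69, 29, 96, 65, 6], target index=0
L1: h(96,39)=(96*31+39)%997=24 [pair 0] h(69,29)=(69*31+29)%997=174 [pair 1] h(96,65)=(96*31+65)%997=50 [pair 2] h(6,6)=(6*31+6)%997=192 [pair 3] -> [24, 174, 50, 192]
  Sibling for proof at L0: 39
L2: h(24,174)=(24*31+174)%997=918 [pair 0] h(50,192)=(50*31+192)%997=745 [pair 1] -> [918, 745]
  Sibling for proof at L1: 174
L3: h(918,745)=(918*31+745)%997=290 [pair 0] -> [290]
  Sibling for proof at L2: 745
Root: 290
Proof path (sibling hashes from leaf to root): [39, 174, 745]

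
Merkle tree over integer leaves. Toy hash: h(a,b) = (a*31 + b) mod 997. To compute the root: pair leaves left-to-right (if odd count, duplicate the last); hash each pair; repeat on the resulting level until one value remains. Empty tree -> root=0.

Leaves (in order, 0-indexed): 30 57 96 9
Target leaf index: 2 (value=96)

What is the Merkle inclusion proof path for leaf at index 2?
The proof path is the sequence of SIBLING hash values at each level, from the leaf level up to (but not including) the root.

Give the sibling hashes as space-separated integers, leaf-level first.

L0 (leaves): [30, 57, 96, 9], target index=2
L1: h(30,57)=(30*31+57)%997=987 [pair 0] h(96,9)=(96*31+9)%997=991 [pair 1] -> [987, 991]
  Sibling for proof at L0: 9
L2: h(987,991)=(987*31+991)%997=681 [pair 0] -> [681]
  Sibling for proof at L1: 987
Root: 681
Proof path (sibling hashes from leaf to root): [9, 987]

Answer: 9 987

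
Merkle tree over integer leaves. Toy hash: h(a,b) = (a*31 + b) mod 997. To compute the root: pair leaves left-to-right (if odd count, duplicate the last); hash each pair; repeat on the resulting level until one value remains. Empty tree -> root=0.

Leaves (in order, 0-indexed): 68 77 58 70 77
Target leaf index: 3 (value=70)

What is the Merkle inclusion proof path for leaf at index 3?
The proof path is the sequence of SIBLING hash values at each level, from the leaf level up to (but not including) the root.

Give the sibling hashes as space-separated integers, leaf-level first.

Answer: 58 191 85

Derivation:
L0 (leaves): [68, 77, 58, 70, 77], target index=3
L1: h(68,77)=(68*31+77)%997=191 [pair 0] h(58,70)=(58*31+70)%997=871 [pair 1] h(77,77)=(77*31+77)%997=470 [pair 2] -> [191, 871, 470]
  Sibling for proof at L0: 58
L2: h(191,871)=(191*31+871)%997=810 [pair 0] h(470,470)=(470*31+470)%997=85 [pair 1] -> [810, 85]
  Sibling for proof at L1: 191
L3: h(810,85)=(810*31+85)%997=270 [pair 0] -> [270]
  Sibling for proof at L2: 85
Root: 270
Proof path (sibling hashes from leaf to root): [58, 191, 85]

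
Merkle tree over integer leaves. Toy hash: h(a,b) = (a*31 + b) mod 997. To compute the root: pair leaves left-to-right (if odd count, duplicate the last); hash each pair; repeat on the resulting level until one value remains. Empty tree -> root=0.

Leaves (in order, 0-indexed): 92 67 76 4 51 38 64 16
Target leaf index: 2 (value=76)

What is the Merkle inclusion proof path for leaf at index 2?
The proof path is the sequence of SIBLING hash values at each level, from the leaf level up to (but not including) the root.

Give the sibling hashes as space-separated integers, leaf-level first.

Answer: 4 925 345

Derivation:
L0 (leaves): [92, 67, 76, 4, 51, 38, 64, 16], target index=2
L1: h(92,67)=(92*31+67)%997=925 [pair 0] h(76,4)=(76*31+4)%997=366 [pair 1] h(51,38)=(51*31+38)%997=622 [pair 2] h(64,16)=(64*31+16)%997=6 [pair 3] -> [925, 366, 622, 6]
  Sibling for proof at L0: 4
L2: h(925,366)=(925*31+366)%997=128 [pair 0] h(622,6)=(622*31+6)%997=345 [pair 1] -> [128, 345]
  Sibling for proof at L1: 925
L3: h(128,345)=(128*31+345)%997=325 [pair 0] -> [325]
  Sibling for proof at L2: 345
Root: 325
Proof path (sibling hashes from leaf to root): [4, 925, 345]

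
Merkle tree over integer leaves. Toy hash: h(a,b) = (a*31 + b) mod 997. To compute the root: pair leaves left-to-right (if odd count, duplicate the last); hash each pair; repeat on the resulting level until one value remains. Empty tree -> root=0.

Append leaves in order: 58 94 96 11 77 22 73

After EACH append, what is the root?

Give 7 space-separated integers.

After append 58 (leaves=[58]):
  L0: [58]
  root=58
After append 94 (leaves=[58, 94]):
  L0: [58, 94]
  L1: h(58,94)=(58*31+94)%997=895 -> [895]
  root=895
After append 96 (leaves=[58, 94, 96]):
  L0: [58, 94, 96]
  L1: h(58,94)=(58*31+94)%997=895 h(96,96)=(96*31+96)%997=81 -> [895, 81]
  L2: h(895,81)=(895*31+81)%997=907 -> [907]
  root=907
After append 11 (leaves=[58, 94, 96, 11]):
  L0: [58, 94, 96, 11]
  L1: h(58,94)=(58*31+94)%997=895 h(96,11)=(96*31+11)%997=993 -> [895, 993]
  L2: h(895,993)=(895*31+993)%997=822 -> [822]
  root=822
After append 77 (leaves=[58, 94, 96, 11, 77]):
  L0: [58, 94, 96, 11, 77]
  L1: h(58,94)=(58*31+94)%997=895 h(96,11)=(96*31+11)%997=993 h(77,77)=(77*31+77)%997=470 -> [895, 993, 470]
  L2: h(895,993)=(895*31+993)%997=822 h(470,470)=(470*31+470)%997=85 -> [822, 85]
  L3: h(822,85)=(822*31+85)%997=642 -> [642]
  root=642
After append 22 (leaves=[58, 94, 96, 11, 77, 22]):
  L0: [58, 94, 96, 11, 77, 22]
  L1: h(58,94)=(58*31+94)%997=895 h(96,11)=(96*31+11)%997=993 h(77,22)=(77*31+22)%997=415 -> [895, 993, 415]
  L2: h(895,993)=(895*31+993)%997=822 h(415,415)=(415*31+415)%997=319 -> [822, 319]
  L3: h(822,319)=(822*31+319)%997=876 -> [876]
  root=876
After append 73 (leaves=[58, 94, 96, 11, 77, 22, 73]):
  L0: [58, 94, 96, 11, 77, 22, 73]
  L1: h(58,94)=(58*31+94)%997=895 h(96,11)=(96*31+11)%997=993 h(77,22)=(77*31+22)%997=415 h(73,73)=(73*31+73)%997=342 -> [895, 993, 415, 342]
  L2: h(895,993)=(895*31+993)%997=822 h(415,342)=(415*31+342)%997=246 -> [822, 246]
  L3: h(822,246)=(822*31+246)%997=803 -> [803]
  root=803

Answer: 58 895 907 822 642 876 803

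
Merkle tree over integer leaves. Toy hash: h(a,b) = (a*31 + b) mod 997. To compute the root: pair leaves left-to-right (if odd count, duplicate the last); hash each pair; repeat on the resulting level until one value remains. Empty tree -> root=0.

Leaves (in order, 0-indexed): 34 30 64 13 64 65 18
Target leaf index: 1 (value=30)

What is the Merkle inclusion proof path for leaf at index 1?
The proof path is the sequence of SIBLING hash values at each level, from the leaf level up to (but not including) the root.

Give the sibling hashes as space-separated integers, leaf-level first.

Answer: 34 3 287

Derivation:
L0 (leaves): [34, 30, 64, 13, 64, 65, 18], target index=1
L1: h(34,30)=(34*31+30)%997=87 [pair 0] h(64,13)=(64*31+13)%997=3 [pair 1] h(64,65)=(64*31+65)%997=55 [pair 2] h(18,18)=(18*31+18)%997=576 [pair 3] -> [87, 3, 55, 576]
  Sibling for proof at L0: 34
L2: h(87,3)=(87*31+3)%997=706 [pair 0] h(55,576)=(55*31+576)%997=287 [pair 1] -> [706, 287]
  Sibling for proof at L1: 3
L3: h(706,287)=(706*31+287)%997=239 [pair 0] -> [239]
  Sibling for proof at L2: 287
Root: 239
Proof path (sibling hashes from leaf to root): [34, 3, 287]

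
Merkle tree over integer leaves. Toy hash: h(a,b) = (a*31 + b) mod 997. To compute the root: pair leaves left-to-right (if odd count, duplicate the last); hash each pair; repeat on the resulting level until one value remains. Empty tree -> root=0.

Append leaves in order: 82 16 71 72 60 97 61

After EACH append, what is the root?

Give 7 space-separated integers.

After append 82 (leaves=[82]):
  L0: [82]
  root=82
After append 16 (leaves=[82, 16]):
  L0: [82, 16]
  L1: h(82,16)=(82*31+16)%997=564 -> [564]
  root=564
After append 71 (leaves=[82, 16, 71]):
  L0: [82, 16, 71]
  L1: h(82,16)=(82*31+16)%997=564 h(71,71)=(71*31+71)%997=278 -> [564, 278]
  L2: h(564,278)=(564*31+278)%997=813 -> [813]
  root=813
After append 72 (leaves=[82, 16, 71, 72]):
  L0: [82, 16, 71, 72]
  L1: h(82,16)=(82*31+16)%997=564 h(71,72)=(71*31+72)%997=279 -> [564, 279]
  L2: h(564,279)=(564*31+279)%997=814 -> [814]
  root=814
After append 60 (leaves=[82, 16, 71, 72, 60]):
  L0: [82, 16, 71, 72, 60]
  L1: h(82,16)=(82*31+16)%997=564 h(71,72)=(71*31+72)%997=279 h(60,60)=(60*31+60)%997=923 -> [564, 279, 923]
  L2: h(564,279)=(564*31+279)%997=814 h(923,923)=(923*31+923)%997=623 -> [814, 623]
  L3: h(814,623)=(814*31+623)%997=932 -> [932]
  root=932
After append 97 (leaves=[82, 16, 71, 72, 60, 97]):
  L0: [82, 16, 71, 72, 60, 97]
  L1: h(82,16)=(82*31+16)%997=564 h(71,72)=(71*31+72)%997=279 h(60,97)=(60*31+97)%997=960 -> [564, 279, 960]
  L2: h(564,279)=(564*31+279)%997=814 h(960,960)=(960*31+960)%997=810 -> [814, 810]
  L3: h(814,810)=(814*31+810)%997=122 -> [122]
  root=122
After append 61 (leaves=[82, 16, 71, 72, 60, 97, 61]):
  L0: [82, 16, 71, 72, 60, 97, 61]
  L1: h(82,16)=(82*31+16)%997=564 h(71,72)=(71*31+72)%997=279 h(60,97)=(60*31+97)%997=960 h(61,61)=(61*31+61)%997=955 -> [564, 279, 960, 955]
  L2: h(564,279)=(564*31+279)%997=814 h(960,955)=(960*31+955)%997=805 -> [814, 805]
  L3: h(814,805)=(814*31+805)%997=117 -> [117]
  root=117

Answer: 82 564 813 814 932 122 117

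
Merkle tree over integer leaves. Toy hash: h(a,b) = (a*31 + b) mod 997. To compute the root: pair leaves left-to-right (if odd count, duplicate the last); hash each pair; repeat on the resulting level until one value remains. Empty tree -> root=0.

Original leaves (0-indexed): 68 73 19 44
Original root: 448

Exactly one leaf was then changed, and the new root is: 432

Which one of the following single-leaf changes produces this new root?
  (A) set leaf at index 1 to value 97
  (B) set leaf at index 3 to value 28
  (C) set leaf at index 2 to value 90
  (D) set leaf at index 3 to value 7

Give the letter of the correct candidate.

Original leaves: [68, 73, 19, 44]
Target new root: 432
Try each candidate change and compute the resulting root:
Candidate A: set leaf[1] = 97 -> leaves = [68, 97, 19, 44]
  L0: [68, 97, 19, 44]
  L1: h(68,97)=(68*31+97)%997=211 h(19,44)=(19*31+44)%997=633 -> [211, 633]
  L2: h(211,633)=(211*31+633)%997=195 -> [195]
  root = 195 != target 432
Candidate B: set leaf[3] = 28 -> leaves = [68, 73, 19, 28]
  L0: [68, 73, 19, 28]
  L1: h(68,73)=(68*31+73)%997=187 h(19,28)=(19*31+28)%997=617 -> [187, 617]
  L2: h(187,617)=(187*31+617)%997=432 -> [432]
  root = 432 == target 432  ** MATCH **
Candidate C: set leaf[2] = 90 -> leaves = [68, 73, 90, 44]
  L0: [68, 73, 90, 44]
  L1: h(68,73)=(68*31+73)%997=187 h(90,44)=(90*31+44)%997=840 -> [187, 840]
  L2: h(187,840)=(187*31+840)%997=655 -> [655]
  root = 655 != target 432
Candidate D: set leaf[3] = 7 -> leaves = [68, 73, 19, 7]
  L0: [68, 73, 19, 7]
  L1: h(68,73)=(68*31+73)%997=187 h(19,7)=(19*31+7)%997=596 -> [187, 596]
  L2: h(187,596)=(187*31+596)%997=411 -> [411]
  root = 411 != target 432
Candidate B produces the target root.

Answer: B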